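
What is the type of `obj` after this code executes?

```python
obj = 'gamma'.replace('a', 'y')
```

str.replace() returns str

str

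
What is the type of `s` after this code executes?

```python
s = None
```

None has type NoneType

NoneType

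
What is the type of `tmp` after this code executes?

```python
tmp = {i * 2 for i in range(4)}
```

A set comprehension {expr for x in iterable} produces a set

set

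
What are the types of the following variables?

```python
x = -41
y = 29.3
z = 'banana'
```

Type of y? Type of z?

y is float; z is str

float, str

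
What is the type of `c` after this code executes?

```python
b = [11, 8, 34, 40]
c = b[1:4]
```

Slicing a list always returns a list

list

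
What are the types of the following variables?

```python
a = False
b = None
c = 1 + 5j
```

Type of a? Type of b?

a is bool; b is NoneType

bool, NoneType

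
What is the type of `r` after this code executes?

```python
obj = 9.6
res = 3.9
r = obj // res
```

float // float returns float (floor division preserves float type)

float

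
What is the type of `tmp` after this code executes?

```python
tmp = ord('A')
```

ord() returns int (Unicode code point)

int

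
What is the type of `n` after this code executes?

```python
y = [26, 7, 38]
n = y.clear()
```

list.clear() returns None

NoneType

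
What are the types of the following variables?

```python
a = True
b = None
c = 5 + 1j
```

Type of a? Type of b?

a is bool; b is NoneType

bool, NoneType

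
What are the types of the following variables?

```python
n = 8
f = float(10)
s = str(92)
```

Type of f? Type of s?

f is float; s is str

float, str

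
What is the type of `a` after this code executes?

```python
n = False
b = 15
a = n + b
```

bool + int returns int (False is 0, so 0 + 15 = 15)

int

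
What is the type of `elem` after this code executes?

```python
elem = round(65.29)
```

round() with no ndigits arg returns int

int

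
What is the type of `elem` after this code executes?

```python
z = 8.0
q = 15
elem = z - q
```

float - int returns float (8.0 - 15 = -7.0)

float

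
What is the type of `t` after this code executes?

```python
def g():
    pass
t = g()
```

A function with no return statement returns None

NoneType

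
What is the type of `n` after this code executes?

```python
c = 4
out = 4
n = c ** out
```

int ** positive int returns int (4 ** 4 = 256)

int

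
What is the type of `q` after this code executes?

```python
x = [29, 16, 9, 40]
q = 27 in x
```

'in' operator returns bool

bool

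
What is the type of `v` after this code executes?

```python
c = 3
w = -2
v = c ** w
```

int ** negative int returns float

float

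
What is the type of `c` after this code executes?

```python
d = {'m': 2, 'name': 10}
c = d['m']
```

Accessing dict[str, int] with key 'm' returns int value 2

int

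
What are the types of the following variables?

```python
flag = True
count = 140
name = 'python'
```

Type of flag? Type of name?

flag is bool; name is str

bool, str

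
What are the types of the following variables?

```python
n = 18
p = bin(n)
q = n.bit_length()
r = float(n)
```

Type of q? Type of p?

int.bit_length() returns int; bin() returns str

int, str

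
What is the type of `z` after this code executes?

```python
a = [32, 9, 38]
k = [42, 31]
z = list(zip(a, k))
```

list(zip(...)) returns a list of tuples

list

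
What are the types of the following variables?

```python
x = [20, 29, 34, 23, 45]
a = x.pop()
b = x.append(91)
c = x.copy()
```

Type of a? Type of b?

list.pop() returns the element (int); list.append() returns None

int, NoneType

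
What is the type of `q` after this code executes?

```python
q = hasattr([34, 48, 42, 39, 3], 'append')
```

hasattr() returns bool

bool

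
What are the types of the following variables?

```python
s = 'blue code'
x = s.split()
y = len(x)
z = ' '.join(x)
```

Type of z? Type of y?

str.join() returns str; len() returns int

str, int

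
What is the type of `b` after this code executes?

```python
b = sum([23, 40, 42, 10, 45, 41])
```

sum() of ints returns int

int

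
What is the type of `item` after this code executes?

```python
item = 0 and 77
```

'and' returns the first falsy value (0, which is int)

int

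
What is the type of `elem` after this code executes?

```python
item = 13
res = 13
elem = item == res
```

Equality comparison returns bool

bool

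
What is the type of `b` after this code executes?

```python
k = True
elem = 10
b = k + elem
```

bool + int returns int (True is 1, so 1 + 10 = 11)

int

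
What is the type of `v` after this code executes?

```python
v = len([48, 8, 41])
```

len() always returns int

int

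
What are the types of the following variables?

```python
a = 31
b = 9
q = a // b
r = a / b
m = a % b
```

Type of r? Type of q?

int / int returns float; int // int returns int

float, int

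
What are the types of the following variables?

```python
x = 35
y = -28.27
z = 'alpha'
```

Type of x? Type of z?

x is int; z is str

int, str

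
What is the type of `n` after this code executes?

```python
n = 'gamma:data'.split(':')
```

str.split() returns list

list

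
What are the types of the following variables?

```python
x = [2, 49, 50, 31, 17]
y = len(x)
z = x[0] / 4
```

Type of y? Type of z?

len() returns int; int / int returns float

int, float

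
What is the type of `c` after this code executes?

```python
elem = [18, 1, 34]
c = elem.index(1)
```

list.index() returns int

int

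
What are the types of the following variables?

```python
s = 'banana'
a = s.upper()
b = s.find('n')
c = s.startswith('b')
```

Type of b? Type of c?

str.find() returns int; str.startswith() returns bool

int, bool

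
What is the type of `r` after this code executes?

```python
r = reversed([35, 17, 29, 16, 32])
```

reversed() on a list returns a list_reverseiterator

list_reverseiterator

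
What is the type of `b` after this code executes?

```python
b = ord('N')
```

ord() returns int (Unicode code point)

int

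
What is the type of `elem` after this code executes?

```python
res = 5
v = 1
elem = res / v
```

int / int always returns float in Python 3 (5 / 1 = 5)

float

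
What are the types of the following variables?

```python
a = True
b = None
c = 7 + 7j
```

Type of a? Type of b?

a is bool; b is NoneType

bool, NoneType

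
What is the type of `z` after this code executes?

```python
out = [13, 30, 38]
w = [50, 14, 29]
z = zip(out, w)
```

zip() returns a zip iterator object

zip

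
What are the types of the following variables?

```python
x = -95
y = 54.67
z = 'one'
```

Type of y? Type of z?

y is float; z is str

float, str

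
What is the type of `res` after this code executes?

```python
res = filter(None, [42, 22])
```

filter() returns a filter iterator object

filter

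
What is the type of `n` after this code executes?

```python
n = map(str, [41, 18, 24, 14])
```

map() returns a map iterator object

map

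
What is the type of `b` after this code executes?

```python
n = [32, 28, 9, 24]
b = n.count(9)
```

list.count() returns int

int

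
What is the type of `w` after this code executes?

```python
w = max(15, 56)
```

max() of ints returns int

int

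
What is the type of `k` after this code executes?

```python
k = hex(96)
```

hex() returns str representation

str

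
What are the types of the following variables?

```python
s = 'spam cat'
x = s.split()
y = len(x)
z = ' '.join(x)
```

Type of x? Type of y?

str.split() returns list; len() returns int

list, int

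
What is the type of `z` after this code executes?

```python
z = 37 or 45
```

'or' returns the first truthy value (37, which is int)

int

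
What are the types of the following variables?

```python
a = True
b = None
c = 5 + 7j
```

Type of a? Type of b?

a is bool; b is NoneType

bool, NoneType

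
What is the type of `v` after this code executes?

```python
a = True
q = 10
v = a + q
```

bool + int returns int (True is 1, so 1 + 10 = 11)

int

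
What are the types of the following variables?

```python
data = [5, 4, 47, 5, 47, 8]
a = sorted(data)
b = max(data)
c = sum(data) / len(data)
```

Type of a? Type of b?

sorted() returns list; max of ints returns int

list, int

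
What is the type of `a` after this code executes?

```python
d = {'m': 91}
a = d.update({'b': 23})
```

dict.update() returns None

NoneType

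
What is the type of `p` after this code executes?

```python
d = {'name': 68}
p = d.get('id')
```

dict.get() returns None when key 'id' is not found and no default given

NoneType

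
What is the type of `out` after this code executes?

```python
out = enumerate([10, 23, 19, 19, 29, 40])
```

enumerate() returns an enumerate iterator object

enumerate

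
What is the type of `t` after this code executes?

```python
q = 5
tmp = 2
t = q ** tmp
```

int ** positive int returns int (5 ** 2 = 25)

int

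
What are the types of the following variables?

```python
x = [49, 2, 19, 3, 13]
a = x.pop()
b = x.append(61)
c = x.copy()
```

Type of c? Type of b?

list.copy() returns list; list.append() returns None

list, NoneType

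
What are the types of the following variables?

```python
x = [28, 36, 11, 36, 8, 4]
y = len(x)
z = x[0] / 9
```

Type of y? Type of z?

len() returns int; int / int returns float

int, float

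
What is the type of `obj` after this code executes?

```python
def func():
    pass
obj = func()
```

A function with no return statement returns None

NoneType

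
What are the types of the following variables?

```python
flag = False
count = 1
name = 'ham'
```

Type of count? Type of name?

count is int; name is str

int, str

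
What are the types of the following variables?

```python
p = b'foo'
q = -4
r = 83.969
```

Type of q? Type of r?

q is int; r is float

int, float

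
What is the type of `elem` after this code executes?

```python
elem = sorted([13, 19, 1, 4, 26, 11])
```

sorted() always returns list

list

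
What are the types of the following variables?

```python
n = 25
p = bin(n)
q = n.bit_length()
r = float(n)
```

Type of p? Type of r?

bin() returns str; float() returns float

str, float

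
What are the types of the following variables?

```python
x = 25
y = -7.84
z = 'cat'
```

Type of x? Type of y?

x is int; y is float

int, float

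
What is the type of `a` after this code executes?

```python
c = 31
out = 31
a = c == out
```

Equality comparison returns bool

bool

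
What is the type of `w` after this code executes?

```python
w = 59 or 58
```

'or' returns the first truthy value (59, which is int)

int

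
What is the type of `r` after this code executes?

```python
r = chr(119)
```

chr() returns str (single character)

str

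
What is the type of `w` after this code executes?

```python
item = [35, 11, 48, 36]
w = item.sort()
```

list.sort() returns None (sorts in place)

NoneType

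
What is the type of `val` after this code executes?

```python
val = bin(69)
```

bin() returns str representation

str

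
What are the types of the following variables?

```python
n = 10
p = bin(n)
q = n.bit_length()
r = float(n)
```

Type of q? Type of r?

int.bit_length() returns int; float() returns float

int, float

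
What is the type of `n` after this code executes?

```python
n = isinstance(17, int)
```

isinstance() returns bool

bool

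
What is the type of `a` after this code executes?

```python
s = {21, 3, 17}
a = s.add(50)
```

set.add() returns None (mutates in place)

NoneType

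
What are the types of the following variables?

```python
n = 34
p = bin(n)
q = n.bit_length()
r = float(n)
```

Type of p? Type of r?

bin() returns str; float() returns float

str, float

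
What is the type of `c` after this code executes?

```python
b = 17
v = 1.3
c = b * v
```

int * float returns float (17 * 1.3 = 22.1)

float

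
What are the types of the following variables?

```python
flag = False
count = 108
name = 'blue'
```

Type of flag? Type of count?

flag is bool; count is int

bool, int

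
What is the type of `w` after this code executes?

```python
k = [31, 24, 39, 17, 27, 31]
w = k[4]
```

Indexing a list of ints returns int (k[4] = 27)

int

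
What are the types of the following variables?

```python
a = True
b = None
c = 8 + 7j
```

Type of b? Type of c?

b is NoneType; c is complex

NoneType, complex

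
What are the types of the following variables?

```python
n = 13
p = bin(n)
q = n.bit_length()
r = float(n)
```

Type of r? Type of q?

float() returns float; int.bit_length() returns int

float, int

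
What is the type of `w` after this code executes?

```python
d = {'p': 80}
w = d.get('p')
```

dict.get() returns the value (int) when key is found

int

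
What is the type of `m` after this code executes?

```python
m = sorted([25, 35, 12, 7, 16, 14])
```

sorted() always returns list

list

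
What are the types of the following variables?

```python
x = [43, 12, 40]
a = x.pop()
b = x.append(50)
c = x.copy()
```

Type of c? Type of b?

list.copy() returns list; list.append() returns None

list, NoneType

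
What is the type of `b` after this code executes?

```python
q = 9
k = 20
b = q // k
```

int // int returns int (9 // 20 = 0)

int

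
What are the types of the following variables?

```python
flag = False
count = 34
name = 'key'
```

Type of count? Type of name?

count is int; name is str

int, str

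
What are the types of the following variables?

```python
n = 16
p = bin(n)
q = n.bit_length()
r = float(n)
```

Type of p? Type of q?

bin() returns str; int.bit_length() returns int

str, int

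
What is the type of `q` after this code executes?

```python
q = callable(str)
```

callable() returns bool

bool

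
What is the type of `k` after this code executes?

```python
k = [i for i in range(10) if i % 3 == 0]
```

A list comprehension [...] produces a list

list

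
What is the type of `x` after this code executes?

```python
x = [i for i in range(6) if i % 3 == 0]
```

A list comprehension [...] produces a list

list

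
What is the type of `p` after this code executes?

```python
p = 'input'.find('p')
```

str.find() returns int (index, or -1)

int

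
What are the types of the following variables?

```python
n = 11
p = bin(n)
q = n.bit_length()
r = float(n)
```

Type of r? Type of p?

float() returns float; bin() returns str

float, str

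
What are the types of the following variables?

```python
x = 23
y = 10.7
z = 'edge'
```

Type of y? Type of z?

y is float; z is str

float, str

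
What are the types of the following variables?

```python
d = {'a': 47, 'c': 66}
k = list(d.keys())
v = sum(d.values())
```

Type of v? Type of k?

sum of int values returns int; list(...) returns list

int, list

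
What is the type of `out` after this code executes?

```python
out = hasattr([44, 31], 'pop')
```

hasattr() returns bool

bool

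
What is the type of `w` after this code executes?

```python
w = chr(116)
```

chr() returns str (single character)

str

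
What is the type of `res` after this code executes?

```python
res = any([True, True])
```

any() returns bool

bool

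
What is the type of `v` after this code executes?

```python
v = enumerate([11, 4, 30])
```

enumerate() returns an enumerate iterator object

enumerate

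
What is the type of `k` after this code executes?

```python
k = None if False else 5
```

Ternary: condition is False, else branch (5) taken → int

int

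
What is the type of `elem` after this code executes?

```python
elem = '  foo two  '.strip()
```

str.strip() returns str

str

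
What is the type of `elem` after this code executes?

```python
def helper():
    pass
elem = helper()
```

A function with no return statement returns None

NoneType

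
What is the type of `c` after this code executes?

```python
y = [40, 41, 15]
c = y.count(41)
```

list.count() returns int

int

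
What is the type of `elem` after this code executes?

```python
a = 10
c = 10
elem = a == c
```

Equality comparison returns bool

bool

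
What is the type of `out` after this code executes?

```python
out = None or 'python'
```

'or' with None returns the other value ('python', str)

str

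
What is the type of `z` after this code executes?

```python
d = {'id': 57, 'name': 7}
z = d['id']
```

Accessing dict[str, int] with key 'id' returns int value 57

int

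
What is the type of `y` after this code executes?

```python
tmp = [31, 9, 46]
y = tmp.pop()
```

list.pop() returns the popped element (int here)

int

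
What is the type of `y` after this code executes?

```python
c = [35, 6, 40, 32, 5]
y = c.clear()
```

list.clear() returns None

NoneType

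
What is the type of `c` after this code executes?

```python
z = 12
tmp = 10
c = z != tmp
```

Comparison operators return bool

bool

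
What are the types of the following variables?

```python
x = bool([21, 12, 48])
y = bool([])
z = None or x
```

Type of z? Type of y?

None or <bool> returns the bool; bool() returns bool

bool, bool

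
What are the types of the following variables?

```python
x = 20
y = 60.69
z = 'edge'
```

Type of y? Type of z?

y is float; z is str

float, str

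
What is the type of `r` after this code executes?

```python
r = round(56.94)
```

round() with no ndigits arg returns int

int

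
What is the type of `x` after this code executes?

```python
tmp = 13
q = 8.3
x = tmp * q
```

int * float returns float (13 * 8.3 = 107.9)

float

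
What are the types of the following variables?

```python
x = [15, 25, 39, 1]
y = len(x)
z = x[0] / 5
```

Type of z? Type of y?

int / int returns float; len() returns int

float, int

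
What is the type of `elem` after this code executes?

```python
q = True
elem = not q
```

'not' always returns bool

bool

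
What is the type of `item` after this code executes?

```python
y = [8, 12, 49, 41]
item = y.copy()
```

list.copy() returns list

list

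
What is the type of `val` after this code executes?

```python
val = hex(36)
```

hex() returns str representation

str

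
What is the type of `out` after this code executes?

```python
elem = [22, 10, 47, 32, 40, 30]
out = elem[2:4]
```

Slicing a list always returns a list

list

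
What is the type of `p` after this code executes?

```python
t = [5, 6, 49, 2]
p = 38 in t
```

'in' operator returns bool

bool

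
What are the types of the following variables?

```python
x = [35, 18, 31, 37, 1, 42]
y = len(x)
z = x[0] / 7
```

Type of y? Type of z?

len() returns int; int / int returns float

int, float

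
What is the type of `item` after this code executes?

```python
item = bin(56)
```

bin() returns str representation

str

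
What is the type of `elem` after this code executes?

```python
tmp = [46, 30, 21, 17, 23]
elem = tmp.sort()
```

list.sort() returns None (sorts in place)

NoneType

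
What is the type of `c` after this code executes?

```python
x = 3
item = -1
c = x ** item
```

int ** negative int returns float

float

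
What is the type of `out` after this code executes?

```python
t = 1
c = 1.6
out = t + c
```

int + float returns float (1 + 1.6 = 2.6)

float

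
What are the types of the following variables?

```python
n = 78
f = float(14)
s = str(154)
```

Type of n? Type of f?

n is int; f is float

int, float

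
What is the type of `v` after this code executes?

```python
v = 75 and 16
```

'and' returns the last value when all truthy (16, which is int)

int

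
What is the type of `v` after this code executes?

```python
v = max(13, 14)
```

max() of ints returns int

int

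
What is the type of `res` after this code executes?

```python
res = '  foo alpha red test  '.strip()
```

str.strip() returns str

str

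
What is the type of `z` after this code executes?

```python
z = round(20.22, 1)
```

round() with ndigits arg returns float

float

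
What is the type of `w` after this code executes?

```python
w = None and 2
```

'and' returns first falsy value (None)

NoneType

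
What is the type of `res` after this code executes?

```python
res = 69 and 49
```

'and' returns the last value when all truthy (49, which is int)

int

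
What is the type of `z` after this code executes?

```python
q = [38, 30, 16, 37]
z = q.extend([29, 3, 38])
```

list.extend() returns None

NoneType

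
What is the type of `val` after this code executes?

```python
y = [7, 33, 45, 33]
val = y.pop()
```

list.pop() returns the popped element (int here)

int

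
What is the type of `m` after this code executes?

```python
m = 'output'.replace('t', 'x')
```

str.replace() returns str

str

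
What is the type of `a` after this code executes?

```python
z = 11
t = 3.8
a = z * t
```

int * float returns float (11 * 3.8 = 41.8)

float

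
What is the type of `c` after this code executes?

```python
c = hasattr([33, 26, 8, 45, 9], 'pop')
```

hasattr() returns bool

bool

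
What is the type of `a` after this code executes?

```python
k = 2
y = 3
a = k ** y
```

int ** positive int returns int (2 ** 3 = 8)

int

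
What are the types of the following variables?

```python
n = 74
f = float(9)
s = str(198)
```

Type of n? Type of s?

n is int; s is str

int, str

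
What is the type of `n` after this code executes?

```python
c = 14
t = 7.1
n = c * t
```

int * float returns float (14 * 7.1 = 99.4)

float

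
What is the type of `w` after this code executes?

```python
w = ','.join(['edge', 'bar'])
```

str.join() returns str

str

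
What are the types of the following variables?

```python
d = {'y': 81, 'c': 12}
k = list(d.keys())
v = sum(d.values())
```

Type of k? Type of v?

list(...) returns list; sum of int values returns int

list, int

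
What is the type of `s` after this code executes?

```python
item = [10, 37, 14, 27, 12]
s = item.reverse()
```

list.reverse() returns None

NoneType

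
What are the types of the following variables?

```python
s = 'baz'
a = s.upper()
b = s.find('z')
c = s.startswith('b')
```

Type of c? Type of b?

str.startswith() returns bool; str.find() returns int

bool, int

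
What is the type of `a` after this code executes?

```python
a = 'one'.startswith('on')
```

str.startswith() returns bool

bool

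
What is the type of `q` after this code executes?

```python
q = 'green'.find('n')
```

str.find() returns int (index, or -1)

int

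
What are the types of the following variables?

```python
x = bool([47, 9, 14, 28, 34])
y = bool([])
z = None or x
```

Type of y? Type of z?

bool() returns bool; None or <bool> returns the bool

bool, bool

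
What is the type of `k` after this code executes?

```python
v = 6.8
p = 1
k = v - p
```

float - int returns float (6.8 - 1 = 5.8)

float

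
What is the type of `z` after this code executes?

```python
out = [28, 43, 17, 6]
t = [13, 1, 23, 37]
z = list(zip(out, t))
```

list(zip(...)) returns a list of tuples

list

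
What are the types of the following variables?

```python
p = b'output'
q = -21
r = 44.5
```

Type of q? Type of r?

q is int; r is float

int, float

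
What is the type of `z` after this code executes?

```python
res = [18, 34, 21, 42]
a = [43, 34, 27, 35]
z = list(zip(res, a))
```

list(zip(...)) returns a list of tuples

list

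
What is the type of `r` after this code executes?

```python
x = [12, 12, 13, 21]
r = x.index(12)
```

list.index() returns int

int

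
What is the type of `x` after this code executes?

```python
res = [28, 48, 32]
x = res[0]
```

Indexing a list of ints returns int (res[0] = 28)

int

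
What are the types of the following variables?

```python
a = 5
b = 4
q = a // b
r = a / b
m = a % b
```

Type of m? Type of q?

int % int returns int; int // int returns int

int, int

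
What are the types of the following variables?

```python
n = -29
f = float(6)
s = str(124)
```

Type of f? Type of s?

f is float; s is str

float, str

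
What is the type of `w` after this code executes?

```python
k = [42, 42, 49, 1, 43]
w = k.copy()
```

list.copy() returns list

list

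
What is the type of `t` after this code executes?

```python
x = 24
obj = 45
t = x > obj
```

Comparison operators return bool

bool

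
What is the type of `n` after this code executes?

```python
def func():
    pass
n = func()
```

A function with no return statement returns None

NoneType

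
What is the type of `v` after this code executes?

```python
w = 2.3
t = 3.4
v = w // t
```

float // float returns float (floor division preserves float type)

float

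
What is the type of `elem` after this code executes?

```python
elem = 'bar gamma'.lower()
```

str.lower() returns str

str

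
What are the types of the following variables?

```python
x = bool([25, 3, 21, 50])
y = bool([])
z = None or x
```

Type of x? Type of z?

bool() returns bool; None or <bool> returns the bool

bool, bool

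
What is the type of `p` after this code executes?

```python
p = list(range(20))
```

list(range(...)) returns list

list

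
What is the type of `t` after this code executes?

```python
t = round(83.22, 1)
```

round() with ndigits arg returns float

float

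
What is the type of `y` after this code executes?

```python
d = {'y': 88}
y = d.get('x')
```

dict.get() returns None when key 'x' is not found and no default given

NoneType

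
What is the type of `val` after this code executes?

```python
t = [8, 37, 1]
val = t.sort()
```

list.sort() returns None (sorts in place)

NoneType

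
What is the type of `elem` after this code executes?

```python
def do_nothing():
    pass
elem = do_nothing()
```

A function with no return statement returns None

NoneType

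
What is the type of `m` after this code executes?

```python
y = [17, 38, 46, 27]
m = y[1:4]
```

Slicing a list always returns a list

list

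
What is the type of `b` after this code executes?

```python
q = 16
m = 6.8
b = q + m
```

int + float returns float (16 + 6.8 = 22.8)

float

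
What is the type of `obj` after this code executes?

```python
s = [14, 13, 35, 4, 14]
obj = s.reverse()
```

list.reverse() returns None

NoneType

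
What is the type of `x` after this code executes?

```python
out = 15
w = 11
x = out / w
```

int / int always returns float in Python 3 (15 / 11 = 1.36364)

float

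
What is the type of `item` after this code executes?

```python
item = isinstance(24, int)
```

isinstance() returns bool

bool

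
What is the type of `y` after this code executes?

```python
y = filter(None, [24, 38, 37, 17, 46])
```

filter() returns a filter iterator object

filter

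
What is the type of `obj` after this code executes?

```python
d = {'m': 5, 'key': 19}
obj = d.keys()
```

.keys() returns a dict_keys view object

dict_keys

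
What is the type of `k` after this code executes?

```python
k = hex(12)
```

hex() returns str representation

str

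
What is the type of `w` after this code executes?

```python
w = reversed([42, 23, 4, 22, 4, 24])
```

reversed() on a list returns a list_reverseiterator

list_reverseiterator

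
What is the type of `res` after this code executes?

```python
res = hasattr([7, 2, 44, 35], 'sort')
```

hasattr() returns bool

bool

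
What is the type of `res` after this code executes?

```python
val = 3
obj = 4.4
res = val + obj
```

int + float returns float (3 + 4.4 = 7.4)

float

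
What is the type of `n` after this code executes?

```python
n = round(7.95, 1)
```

round() with ndigits arg returns float

float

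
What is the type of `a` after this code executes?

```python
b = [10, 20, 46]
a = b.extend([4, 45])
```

list.extend() returns None

NoneType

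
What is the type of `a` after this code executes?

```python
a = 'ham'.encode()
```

str.encode() returns bytes

bytes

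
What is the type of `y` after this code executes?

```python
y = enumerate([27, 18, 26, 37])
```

enumerate() returns an enumerate iterator object

enumerate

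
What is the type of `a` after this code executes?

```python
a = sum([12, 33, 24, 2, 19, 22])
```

sum() of ints returns int

int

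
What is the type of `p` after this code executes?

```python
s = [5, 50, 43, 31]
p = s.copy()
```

list.copy() returns list

list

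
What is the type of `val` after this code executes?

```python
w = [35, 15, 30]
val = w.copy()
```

list.copy() returns list

list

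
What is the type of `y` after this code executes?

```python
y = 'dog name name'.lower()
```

str.lower() returns str

str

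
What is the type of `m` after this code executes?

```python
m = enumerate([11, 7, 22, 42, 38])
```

enumerate() returns an enumerate iterator object

enumerate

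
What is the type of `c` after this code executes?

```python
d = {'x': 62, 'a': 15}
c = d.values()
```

.values() returns a dict_values view object

dict_values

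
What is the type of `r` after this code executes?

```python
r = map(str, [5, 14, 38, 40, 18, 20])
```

map() returns a map iterator object

map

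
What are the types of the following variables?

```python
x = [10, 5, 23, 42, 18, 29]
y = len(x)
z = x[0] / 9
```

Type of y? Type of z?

len() returns int; int / int returns float

int, float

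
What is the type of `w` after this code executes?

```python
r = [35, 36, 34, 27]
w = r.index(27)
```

list.index() returns int

int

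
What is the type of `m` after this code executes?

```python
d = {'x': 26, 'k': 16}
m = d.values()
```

.values() returns a dict_values view object

dict_values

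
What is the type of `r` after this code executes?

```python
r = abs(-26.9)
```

abs() of float returns float

float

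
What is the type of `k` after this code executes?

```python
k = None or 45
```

'or' with None returns the other value (45, int)

int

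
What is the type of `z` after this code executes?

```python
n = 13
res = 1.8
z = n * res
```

int * float returns float (13 * 1.8 = 23.4)

float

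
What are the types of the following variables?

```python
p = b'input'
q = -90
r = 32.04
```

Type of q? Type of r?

q is int; r is float

int, float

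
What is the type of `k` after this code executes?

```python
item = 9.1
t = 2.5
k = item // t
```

float // float returns float (floor division preserves float type)

float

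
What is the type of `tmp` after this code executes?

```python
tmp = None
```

None has type NoneType

NoneType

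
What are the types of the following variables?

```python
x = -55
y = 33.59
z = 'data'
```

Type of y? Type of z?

y is float; z is str

float, str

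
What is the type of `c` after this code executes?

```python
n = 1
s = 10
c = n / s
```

int / int always returns float in Python 3 (1 / 10 = 0.1)

float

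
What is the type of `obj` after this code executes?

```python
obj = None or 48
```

'or' with None returns the other value (48, int)

int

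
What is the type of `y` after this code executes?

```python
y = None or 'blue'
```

'or' with None returns the other value ('blue', str)

str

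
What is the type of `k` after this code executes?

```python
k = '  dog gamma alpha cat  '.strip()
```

str.strip() returns str

str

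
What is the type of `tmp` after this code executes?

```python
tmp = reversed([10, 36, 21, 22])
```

reversed() on a list returns a list_reverseiterator

list_reverseiterator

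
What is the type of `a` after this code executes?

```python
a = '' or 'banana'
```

'or' returns first truthy value ('banana', which is str)

str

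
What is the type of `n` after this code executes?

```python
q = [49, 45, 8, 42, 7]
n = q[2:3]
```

Slicing a list always returns a list

list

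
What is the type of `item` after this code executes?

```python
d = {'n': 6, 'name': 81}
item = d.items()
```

dict.items() returns a dict_items view

dict_items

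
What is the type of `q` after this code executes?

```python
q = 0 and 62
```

'and' returns the first falsy value (0, which is int)

int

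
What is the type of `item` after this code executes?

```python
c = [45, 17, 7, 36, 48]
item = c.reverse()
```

list.reverse() returns None

NoneType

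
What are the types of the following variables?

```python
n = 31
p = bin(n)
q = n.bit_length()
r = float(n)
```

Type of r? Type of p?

float() returns float; bin() returns str

float, str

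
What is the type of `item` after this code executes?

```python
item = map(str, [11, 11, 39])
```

map() returns a map iterator object

map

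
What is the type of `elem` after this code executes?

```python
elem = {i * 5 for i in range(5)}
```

A set comprehension {expr for x in iterable} produces a set

set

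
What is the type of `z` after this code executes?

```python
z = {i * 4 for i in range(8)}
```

A set comprehension {expr for x in iterable} produces a set

set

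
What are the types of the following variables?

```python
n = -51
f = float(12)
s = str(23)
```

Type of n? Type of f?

n is int; f is float

int, float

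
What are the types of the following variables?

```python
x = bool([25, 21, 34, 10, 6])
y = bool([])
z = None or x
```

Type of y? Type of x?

bool() returns bool; bool() returns bool

bool, bool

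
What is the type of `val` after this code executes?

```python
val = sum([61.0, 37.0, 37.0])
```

sum() of floats returns float

float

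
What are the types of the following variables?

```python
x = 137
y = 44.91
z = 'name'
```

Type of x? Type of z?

x is int; z is str

int, str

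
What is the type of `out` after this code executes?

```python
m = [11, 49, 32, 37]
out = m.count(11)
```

list.count() returns int

int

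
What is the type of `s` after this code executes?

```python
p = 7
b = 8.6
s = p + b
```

int + float returns float (7 + 8.6 = 15.6)

float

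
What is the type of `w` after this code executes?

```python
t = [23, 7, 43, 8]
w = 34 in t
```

'in' operator returns bool

bool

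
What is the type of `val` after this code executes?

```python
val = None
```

None has type NoneType

NoneType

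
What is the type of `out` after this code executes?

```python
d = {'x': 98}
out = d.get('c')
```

dict.get() returns None when key 'c' is not found and no default given

NoneType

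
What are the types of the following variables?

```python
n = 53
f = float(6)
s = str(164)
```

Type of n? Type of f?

n is int; f is float

int, float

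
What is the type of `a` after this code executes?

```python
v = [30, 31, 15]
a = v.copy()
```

list.copy() returns list

list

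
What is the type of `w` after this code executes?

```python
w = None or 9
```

'or' with None returns the other value (9, int)

int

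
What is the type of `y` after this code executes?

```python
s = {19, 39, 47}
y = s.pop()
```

Popping from a set of ints returns int

int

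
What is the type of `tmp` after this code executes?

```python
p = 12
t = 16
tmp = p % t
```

int % int returns int (12 % 16 = 12)

int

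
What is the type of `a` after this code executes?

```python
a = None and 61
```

'and' returns first falsy value (None)

NoneType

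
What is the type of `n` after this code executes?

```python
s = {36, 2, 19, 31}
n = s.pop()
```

Popping from a set of ints returns int

int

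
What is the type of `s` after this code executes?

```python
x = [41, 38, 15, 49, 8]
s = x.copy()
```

list.copy() returns list

list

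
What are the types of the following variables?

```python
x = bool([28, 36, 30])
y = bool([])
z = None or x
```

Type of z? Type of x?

None or <bool> returns the bool; bool() returns bool

bool, bool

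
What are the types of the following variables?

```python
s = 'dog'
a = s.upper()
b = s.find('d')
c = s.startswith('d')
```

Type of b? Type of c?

str.find() returns int; str.startswith() returns bool

int, bool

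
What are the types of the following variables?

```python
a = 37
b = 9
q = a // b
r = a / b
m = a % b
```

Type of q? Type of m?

int // int returns int; int % int returns int

int, int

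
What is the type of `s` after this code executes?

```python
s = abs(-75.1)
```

abs() of float returns float

float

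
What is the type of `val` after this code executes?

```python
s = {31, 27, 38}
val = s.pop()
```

Popping from a set of ints returns int

int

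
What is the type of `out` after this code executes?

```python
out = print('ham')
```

print() returns None

NoneType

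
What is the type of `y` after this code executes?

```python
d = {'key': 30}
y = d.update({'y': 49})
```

dict.update() returns None

NoneType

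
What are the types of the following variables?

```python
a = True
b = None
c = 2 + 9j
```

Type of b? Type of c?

b is NoneType; c is complex

NoneType, complex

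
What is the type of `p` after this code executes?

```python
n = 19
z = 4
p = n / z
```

int / int always returns float in Python 3 (19 / 4 = 4.75)

float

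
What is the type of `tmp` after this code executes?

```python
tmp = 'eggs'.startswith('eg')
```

str.startswith() returns bool

bool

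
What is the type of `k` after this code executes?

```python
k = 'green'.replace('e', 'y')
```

str.replace() returns str

str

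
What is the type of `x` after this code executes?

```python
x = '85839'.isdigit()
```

str.isdigit() returns bool

bool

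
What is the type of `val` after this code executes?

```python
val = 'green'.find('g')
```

str.find() returns int (index, or -1)

int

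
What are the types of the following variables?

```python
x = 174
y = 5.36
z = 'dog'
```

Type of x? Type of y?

x is int; y is float

int, float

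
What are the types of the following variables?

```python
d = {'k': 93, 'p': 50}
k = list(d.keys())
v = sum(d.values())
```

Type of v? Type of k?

sum of int values returns int; list(...) returns list

int, list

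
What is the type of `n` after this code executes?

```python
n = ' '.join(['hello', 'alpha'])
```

str.join() returns str

str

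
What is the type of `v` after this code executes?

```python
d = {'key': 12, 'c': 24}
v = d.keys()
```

.keys() returns a dict_keys view object

dict_keys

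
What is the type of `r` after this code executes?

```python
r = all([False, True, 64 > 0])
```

all() returns bool

bool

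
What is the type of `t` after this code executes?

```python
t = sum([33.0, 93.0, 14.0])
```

sum() of floats returns float

float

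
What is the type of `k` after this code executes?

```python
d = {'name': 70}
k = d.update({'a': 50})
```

dict.update() returns None

NoneType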